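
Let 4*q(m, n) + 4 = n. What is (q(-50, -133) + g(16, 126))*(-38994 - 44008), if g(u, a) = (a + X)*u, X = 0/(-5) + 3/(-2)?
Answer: -324994331/2 ≈ -1.6250e+8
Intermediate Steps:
X = -3/2 (X = 0*(-1/5) + 3*(-1/2) = 0 - 3/2 = -3/2 ≈ -1.5000)
q(m, n) = -1 + n/4
g(u, a) = u*(-3/2 + a) (g(u, a) = (a - 3/2)*u = (-3/2 + a)*u = u*(-3/2 + a))
(q(-50, -133) + g(16, 126))*(-38994 - 44008) = ((-1 + (1/4)*(-133)) + (1/2)*16*(-3 + 2*126))*(-38994 - 44008) = ((-1 - 133/4) + (1/2)*16*(-3 + 252))*(-83002) = (-137/4 + (1/2)*16*249)*(-83002) = (-137/4 + 1992)*(-83002) = (7831/4)*(-83002) = -324994331/2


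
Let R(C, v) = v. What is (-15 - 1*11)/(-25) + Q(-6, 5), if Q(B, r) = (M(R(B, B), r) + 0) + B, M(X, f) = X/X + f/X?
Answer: -719/150 ≈ -4.7933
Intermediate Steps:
M(X, f) = 1 + f/X
Q(B, r) = B + (B + r)/B (Q(B, r) = ((B + r)/B + 0) + B = (B + r)/B + B = B + (B + r)/B)
(-15 - 1*11)/(-25) + Q(-6, 5) = (-15 - 1*11)/(-25) + (1 - 6 + 5/(-6)) = -(-15 - 11)/25 + (1 - 6 + 5*(-1/6)) = -1/25*(-26) + (1 - 6 - 5/6) = 26/25 - 35/6 = -719/150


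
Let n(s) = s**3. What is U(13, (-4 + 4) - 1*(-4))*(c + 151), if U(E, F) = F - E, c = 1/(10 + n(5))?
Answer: -20386/15 ≈ -1359.1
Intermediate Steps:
c = 1/135 (c = 1/(10 + 5**3) = 1/(10 + 125) = 1/135 ≈ 0.0074074)
U(13, (-4 + 4) - 1*(-4))*(c + 151) = (((-4 + 4) - 1*(-4)) - 1*13)*(1/135 + 151) = ((0 + 4) - 13)*(20386/135) = (4 - 13)*(20386/135) = -9*20386/135 = -20386/15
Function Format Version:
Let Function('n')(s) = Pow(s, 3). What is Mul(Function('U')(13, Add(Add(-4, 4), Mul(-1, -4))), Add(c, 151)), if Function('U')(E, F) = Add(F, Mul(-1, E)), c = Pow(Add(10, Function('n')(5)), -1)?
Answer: Rational(-20386, 15) ≈ -1359.1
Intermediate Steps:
c = Rational(1, 135) (c = Pow(Add(10, Pow(5, 3)), -1) = Pow(Add(10, 125), -1) = Pow(135, -1) = Rational(1, 135) ≈ 0.0074074)
Mul(Function('U')(13, Add(Add(-4, 4), Mul(-1, -4))), Add(c, 151)) = Mul(Add(Add(Add(-4, 4), Mul(-1, -4)), Mul(-1, 13)), Add(Rational(1, 135), 151)) = Mul(Add(Add(0, 4), -13), Rational(20386, 135)) = Mul(Add(4, -13), Rational(20386, 135)) = Mul(-9, Rational(20386, 135)) = Rational(-20386, 15)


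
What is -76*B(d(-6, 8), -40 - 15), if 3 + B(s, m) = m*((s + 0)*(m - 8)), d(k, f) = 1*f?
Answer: -2106492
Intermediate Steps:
d(k, f) = f
B(s, m) = -3 + m*s*(-8 + m) (B(s, m) = -3 + m*((s + 0)*(m - 8)) = -3 + m*(s*(-8 + m)) = -3 + m*s*(-8 + m))
-76*B(d(-6, 8), -40 - 15) = -76*(-3 + 8*(-40 - 15)² - 8*(-40 - 15)*8) = -76*(-3 + 8*(-55)² - 8*(-55)*8) = -76*(-3 + 8*3025 + 3520) = -76*(-3 + 24200 + 3520) = -76*27717 = -2106492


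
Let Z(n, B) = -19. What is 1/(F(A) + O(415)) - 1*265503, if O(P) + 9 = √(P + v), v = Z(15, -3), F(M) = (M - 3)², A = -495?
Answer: -164937757230408/621227471 - 2*√11/20500506543 ≈ -2.6550e+5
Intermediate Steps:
F(M) = (-3 + M)²
v = -19
O(P) = -9 + √(-19 + P) (O(P) = -9 + √(P - 19) = -9 + √(-19 + P))
1/(F(A) + O(415)) - 1*265503 = 1/((-3 - 495)² + (-9 + √(-19 + 415))) - 1*265503 = 1/((-498)² + (-9 + √396)) - 265503 = 1/(248004 + (-9 + 6*√11)) - 265503 = 1/(247995 + 6*√11) - 265503 = -265503 + 1/(247995 + 6*√11)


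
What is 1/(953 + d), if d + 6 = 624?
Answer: 1/1571 ≈ 0.00063654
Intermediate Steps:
d = 618 (d = -6 + 624 = 618)
1/(953 + d) = 1/(953 + 618) = 1/1571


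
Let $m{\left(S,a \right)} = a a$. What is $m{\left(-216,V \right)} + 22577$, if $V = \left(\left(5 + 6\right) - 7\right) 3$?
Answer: $22721$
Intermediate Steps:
$V = 12$ ($V = \left(11 - 7\right) 3 = 4 \cdot 3 = 12$)
$m{\left(S,a \right)} = a^{2}$
$m{\left(-216,V \right)} + 22577 = 12^{2} + 22577 = 144 + 22577 = 22721$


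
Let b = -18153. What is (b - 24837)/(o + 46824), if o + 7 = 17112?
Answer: -42990/63929 ≈ -0.67246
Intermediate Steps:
o = 17105 (o = -7 + 17112 = 17105)
(b - 24837)/(o + 46824) = (-18153 - 24837)/(17105 + 46824) = -42990/63929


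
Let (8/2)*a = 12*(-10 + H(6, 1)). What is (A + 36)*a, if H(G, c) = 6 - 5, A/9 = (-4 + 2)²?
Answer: -1944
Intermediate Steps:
A = 36 (A = 9*(-4 + 2)² = 9*(-2)² = 9*4 = 36)
H(G, c) = 1
a = -27 (a = (12*(-10 + 1))/4 = (12*(-9))/4 = (¼)*(-108) = -27)
(A + 36)*a = (36 + 36)*(-27) = 72*(-27) = -1944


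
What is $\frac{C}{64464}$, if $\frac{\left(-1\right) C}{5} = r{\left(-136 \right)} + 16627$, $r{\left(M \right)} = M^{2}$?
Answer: $- \frac{175615}{64464} \approx -2.7242$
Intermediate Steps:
$C = -175615$ ($C = - 5 \left(\left(-136\right)^{2} + 16627\right) = - 5 \left(18496 + 16627\right) = \left(-5\right) 35123 = -175615$)
$\frac{C}{64464} = - \frac{175615}{64464}$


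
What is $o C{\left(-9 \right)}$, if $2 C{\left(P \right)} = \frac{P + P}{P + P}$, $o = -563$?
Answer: $- \frac{563}{2} \approx -281.5$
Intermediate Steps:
$C{\left(P \right)} = \frac{1}{2}$ ($C{\left(P \right)} = \frac{\left(P + P\right) \frac{1}{P + P}}{2} = \frac{2 P \frac{1}{2 P}}{2} = \frac{1}{2} \cdot 1 = \frac{1}{2}$)
$o C{\left(-9 \right)} = \left(-563\right) \frac{1}{2} = - \frac{563}{2}$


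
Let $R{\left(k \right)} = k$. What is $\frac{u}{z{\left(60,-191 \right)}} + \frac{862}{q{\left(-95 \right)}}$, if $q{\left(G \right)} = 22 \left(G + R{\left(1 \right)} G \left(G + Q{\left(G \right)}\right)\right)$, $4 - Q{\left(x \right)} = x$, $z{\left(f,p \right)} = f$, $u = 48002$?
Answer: $\frac{25078459}{31350} \approx 799.95$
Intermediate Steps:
$Q{\left(x \right)} = 4 - x$
$q{\left(G \right)} = 110 G$ ($q{\left(G \right)} = 22 \left(G + 1 G \left(G - \left(-4 + G\right)\right)\right) = 22 \left(G + G 4\right) = 22 \left(G + 4 G\right) = 22 \cdot 5 G = 110 G$)
$\frac{u}{z{\left(60,-191 \right)}} + \frac{862}{q{\left(-95 \right)}} = \frac{48002}{60} + \frac{862}{110 \left(-95\right)} = 48002 \cdot \frac{1}{60} + \frac{862}{-10450} = \frac{24001}{30} + 862 \left(- \frac{1}{10450}\right) = \frac{24001}{30} - \frac{431}{5225} = \frac{25078459}{31350}$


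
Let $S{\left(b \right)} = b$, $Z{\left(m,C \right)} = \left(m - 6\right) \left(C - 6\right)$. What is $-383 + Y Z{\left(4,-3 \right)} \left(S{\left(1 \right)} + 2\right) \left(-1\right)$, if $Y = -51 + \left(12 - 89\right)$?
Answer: $6529$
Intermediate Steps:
$Z{\left(m,C \right)} = \left(-6 + C\right) \left(-6 + m\right)$ ($Z{\left(m,C \right)} = \left(-6 + m\right) \left(-6 + C\right) = \left(-6 + C\right) \left(-6 + m\right)$)
$Y = -128$ ($Y = -51 + \left(12 - 89\right) = -51 - 77 = -128$)
$-383 + Y Z{\left(4,-3 \right)} \left(S{\left(1 \right)} + 2\right) \left(-1\right) = -383 - 128 \left(36 - -18 - 24 - 12\right) \left(1 + 2\right) \left(-1\right) = -383 - 128 \left(36 + 18 - 24 - 12\right) 3 \left(-1\right) = -383 - 128 \cdot 18 \left(-3\right) = -383 - -6912 = -383 + 6912 = 6529$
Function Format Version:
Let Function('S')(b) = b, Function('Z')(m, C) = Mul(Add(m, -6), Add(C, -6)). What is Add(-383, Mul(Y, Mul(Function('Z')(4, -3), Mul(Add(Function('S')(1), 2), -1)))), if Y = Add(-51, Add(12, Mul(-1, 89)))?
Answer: 6529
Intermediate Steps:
Function('Z')(m, C) = Mul(Add(-6, C), Add(-6, m)) (Function('Z')(m, C) = Mul(Add(-6, m), Add(-6, C)) = Mul(Add(-6, C), Add(-6, m)))
Y = -128 (Y = Add(-51, Add(12, -89)) = Add(-51, -77) = -128)
Add(-383, Mul(Y, Mul(Function('Z')(4, -3), Mul(Add(Function('S')(1), 2), -1)))) = Add(-383, Mul(-128, Mul(Add(36, Mul(-6, -3), Mul(-6, 4), Mul(-3, 4)), Mul(Add(1, 2), -1)))) = Add(-383, Mul(-128, Mul(Add(36, 18, -24, -12), Mul(3, -1)))) = Add(-383, Mul(-128, Mul(18, -3))) = Add(-383, Mul(-128, -54)) = Add(-383, 6912) = 6529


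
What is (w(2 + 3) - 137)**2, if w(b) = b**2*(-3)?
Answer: 44944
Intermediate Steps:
w(b) = -3*b**2
(w(2 + 3) - 137)**2 = (-3*(2 + 3)**2 - 137)**2 = (-3*5**2 - 137)**2 = (-3*25 - 137)**2 = (-75 - 137)**2 = (-212)**2 = 44944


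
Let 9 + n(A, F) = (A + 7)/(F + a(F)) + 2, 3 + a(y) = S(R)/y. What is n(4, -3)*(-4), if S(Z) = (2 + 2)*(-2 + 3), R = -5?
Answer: 34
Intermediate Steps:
S(Z) = 4 (S(Z) = 4*1 = 4)
a(y) = -3 + 4/y
n(A, F) = -7 + (7 + A)/(-3 + F + 4/F) (n(A, F) = -9 + ((A + 7)/(F + (-3 + 4/F)) + 2) = -9 + ((7 + A)/(-3 + F + 4/F) + 2) = -9 + (2 + (7 + A)/(-3 + F + 4/F)) = -7 + (7 + A)/(-3 + F + 4/F))
n(4, -3)*(-4) = ((-28 + 21*(-3) - 3*(7 + 4 - 7*(-3)))/(4 - 3*(-3 - 3)))*(-4) = ((-28 - 63 - 3*(7 + 4 + 21))/(4 - 3*(-6)))*(-4) = ((-28 - 63 - 3*32)/(4 + 18))*(-4) = ((-28 - 63 - 96)/22)*(-4) = ((1/22)*(-187))*(-4) = -17/2*(-4) = 34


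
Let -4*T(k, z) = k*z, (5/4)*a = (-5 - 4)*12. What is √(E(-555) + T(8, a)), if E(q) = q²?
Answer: 3*√856105/5 ≈ 555.16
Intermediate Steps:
a = -432/5 (a = 4*((-5 - 4)*12)/5 = 4*(-9*12)/5 = (⅘)*(-108) = -432/5 ≈ -86.400)
T(k, z) = -k*z/4
√(E(-555) + T(8, a)) = √((-555)² - ¼*8*(-432/5)) = √(308025 + 864/5) = √(1540989/5) = 3*√856105/5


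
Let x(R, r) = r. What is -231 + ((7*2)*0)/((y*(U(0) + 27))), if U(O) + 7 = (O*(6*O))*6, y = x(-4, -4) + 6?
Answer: -231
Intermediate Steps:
y = 2 (y = -4 + 6 = 2)
U(O) = -7 + 36*O² (U(O) = -7 + (O*(6*O))*6 = -7 + (6*O²)*6 = -7 + 36*O²)
-231 + ((7*2)*0)/((y*(U(0) + 27))) = -231 + ((7*2)*0)/((2*((-7 + 36*0²) + 27))) = -231 + (14*0)/((2*((-7 + 36*0) + 27))) = -231 + 0/((2*((-7 + 0) + 27))) = -231 + 0/((2*(-7 + 27))) = -231 + 0/((2*20)) = -231 + 0/40 = -231 + 0*(1/40) = -231 + 0 = -231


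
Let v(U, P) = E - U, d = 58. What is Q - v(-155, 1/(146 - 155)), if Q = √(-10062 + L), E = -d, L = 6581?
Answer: -97 + 59*I ≈ -97.0 + 59.0*I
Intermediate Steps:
E = -58 (E = -1*58 = -58)
v(U, P) = -58 - U
Q = 59*I (Q = √(-10062 + 6581) = √(-3481) = 59*I ≈ 59.0*I)
Q - v(-155, 1/(146 - 155)) = 59*I - (-58 - 1*(-155)) = 59*I - (-58 + 155) = 59*I - 1*97 = 59*I - 97 = -97 + 59*I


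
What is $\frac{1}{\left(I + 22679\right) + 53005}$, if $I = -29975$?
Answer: $\frac{1}{45709} \approx 2.1878 \cdot 10^{-5}$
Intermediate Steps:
$\frac{1}{\left(I + 22679\right) + 53005} = \frac{1}{\left(-29975 + 22679\right) + 53005} = \frac{1}{-7296 + 53005} = \frac{1}{45709}$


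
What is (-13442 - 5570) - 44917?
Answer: -63929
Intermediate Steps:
(-13442 - 5570) - 44917 = -19012 - 44917 = -63929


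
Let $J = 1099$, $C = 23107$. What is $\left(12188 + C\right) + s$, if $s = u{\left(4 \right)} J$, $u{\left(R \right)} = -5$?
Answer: $29800$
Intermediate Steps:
$s = -5495$ ($s = \left(-5\right) 1099 = -5495$)
$\left(12188 + C\right) + s = \left(12188 + 23107\right) - 5495 = 35295 - 5495 = 29800$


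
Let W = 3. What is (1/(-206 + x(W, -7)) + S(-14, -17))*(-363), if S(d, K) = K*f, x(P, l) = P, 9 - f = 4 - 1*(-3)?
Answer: 2505789/203 ≈ 12344.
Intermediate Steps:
f = 2 (f = 9 - (4 - 1*(-3)) = 9 - (4 + 3) = 9 - 1*7 = 9 - 7 = 2)
S(d, K) = 2*K (S(d, K) = K*2 = 2*K)
(1/(-206 + x(W, -7)) + S(-14, -17))*(-363) = (1/(-206 + 3) + 2*(-17))*(-363) = (1/(-203) - 34)*(-363) = (-1/203 - 34)*(-363) = -6903/203*(-363) = 2505789/203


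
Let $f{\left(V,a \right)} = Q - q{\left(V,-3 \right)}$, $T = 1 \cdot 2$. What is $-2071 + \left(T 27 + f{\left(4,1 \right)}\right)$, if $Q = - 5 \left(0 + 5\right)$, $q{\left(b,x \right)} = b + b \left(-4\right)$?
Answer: $-2030$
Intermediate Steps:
$q{\left(b,x \right)} = - 3 b$ ($q{\left(b,x \right)} = b - 4 b = - 3 b$)
$T = 2$
$Q = -25$ ($Q = \left(-5\right) 5 = -25$)
$f{\left(V,a \right)} = -25 + 3 V$ ($f{\left(V,a \right)} = -25 - - 3 V = -25 + 3 V$)
$-2071 + \left(T 27 + f{\left(4,1 \right)}\right) = -2071 + \left(2 \cdot 27 + \left(-25 + 3 \cdot 4\right)\right) = -2071 + \left(54 + \left(-25 + 12\right)\right) = -2071 + \left(54 - 13\right) = -2071 + 41 = -2030$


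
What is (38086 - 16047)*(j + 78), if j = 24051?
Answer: 531779031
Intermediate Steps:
(38086 - 16047)*(j + 78) = (38086 - 16047)*(24051 + 78) = 22039*24129 = 531779031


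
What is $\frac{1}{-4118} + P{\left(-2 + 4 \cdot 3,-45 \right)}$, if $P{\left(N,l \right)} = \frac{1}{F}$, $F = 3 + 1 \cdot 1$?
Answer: $\frac{2057}{8236} \approx 0.24976$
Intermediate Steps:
$F = 4$ ($F = 3 + 1 = 4$)
$P{\left(N,l \right)} = \frac{1}{4}$
$\frac{1}{-4118} + P{\left(-2 + 4 \cdot 3,-45 \right)} = \frac{1}{-4118} + \frac{1}{4} = - \frac{1}{4118} + \frac{1}{4} = \frac{2057}{8236}$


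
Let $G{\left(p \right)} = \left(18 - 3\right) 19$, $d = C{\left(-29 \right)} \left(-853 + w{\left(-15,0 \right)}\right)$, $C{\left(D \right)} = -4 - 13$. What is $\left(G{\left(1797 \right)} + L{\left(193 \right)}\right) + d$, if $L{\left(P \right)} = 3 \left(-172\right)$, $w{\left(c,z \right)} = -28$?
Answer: $14746$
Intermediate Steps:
$L{\left(P \right)} = -516$
$C{\left(D \right)} = -17$
$d = 14977$ ($d = - 17 \left(-853 - 28\right) = \left(-17\right) \left(-881\right) = 14977$)
$G{\left(p \right)} = 285$ ($G{\left(p \right)} = 15 \cdot 19 = 285$)
$\left(G{\left(1797 \right)} + L{\left(193 \right)}\right) + d = \left(285 - 516\right) + 14977 = -231 + 14977 = 14746$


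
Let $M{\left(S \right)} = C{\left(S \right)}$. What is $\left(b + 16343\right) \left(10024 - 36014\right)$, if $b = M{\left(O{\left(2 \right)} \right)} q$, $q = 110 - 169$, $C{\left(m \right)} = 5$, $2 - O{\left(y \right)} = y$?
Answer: $-417087520$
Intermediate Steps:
$O{\left(y \right)} = 2 - y$
$M{\left(S \right)} = 5$
$q = -59$
$b = -295$ ($b = 5 \left(-59\right) = -295$)
$\left(b + 16343\right) \left(10024 - 36014\right) = \left(-295 + 16343\right) \left(10024 - 36014\right) = 16048 \left(-25990\right) = -417087520$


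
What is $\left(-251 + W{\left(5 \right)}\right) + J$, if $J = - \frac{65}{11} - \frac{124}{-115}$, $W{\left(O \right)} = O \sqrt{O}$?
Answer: $- \frac{323626}{1265} + 5 \sqrt{5} \approx -244.65$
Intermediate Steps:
$W{\left(O \right)} = O^{\frac{3}{2}}$
$J = - \frac{6111}{1265}$ ($J = \left(-65\right) \frac{1}{11} - - \frac{124}{115} = - \frac{65}{11} + \frac{124}{115} = - \frac{6111}{1265} \approx -4.8308$)
$\left(-251 + W{\left(5 \right)}\right) + J = \left(-251 + 5^{\frac{3}{2}}\right) - \frac{6111}{1265} = \left(-251 + 5 \sqrt{5}\right) - \frac{6111}{1265} = - \frac{323626}{1265} + 5 \sqrt{5}$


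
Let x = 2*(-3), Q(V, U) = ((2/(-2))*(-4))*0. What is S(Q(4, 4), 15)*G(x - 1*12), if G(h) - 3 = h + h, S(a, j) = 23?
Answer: -759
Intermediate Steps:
Q(V, U) = 0 (Q(V, U) = ((2*(-½))*(-4))*0 = -1*(-4)*0 = 4*0 = 0)
x = -6
G(h) = 3 + 2*h (G(h) = 3 + (h + h) = 3 + 2*h)
S(Q(4, 4), 15)*G(x - 1*12) = 23*(3 + 2*(-6 - 1*12)) = 23*(3 + 2*(-6 - 12)) = 23*(3 + 2*(-18)) = 23*(3 - 36) = 23*(-33) = -759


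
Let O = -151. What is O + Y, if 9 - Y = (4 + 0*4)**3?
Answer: -206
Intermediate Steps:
Y = -55 (Y = 9 - (4 + 0*4)**3 = 9 - (4 + 0)**3 = 9 - 1*4**3 = 9 - 1*64 = 9 - 64 = -55)
O + Y = -151 - 55 = -206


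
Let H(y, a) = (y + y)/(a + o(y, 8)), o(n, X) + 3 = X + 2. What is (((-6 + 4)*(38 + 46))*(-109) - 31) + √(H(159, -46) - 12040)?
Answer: 18281 + I*√2036138/13 ≈ 18281.0 + 109.76*I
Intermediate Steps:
o(n, X) = -1 + X (o(n, X) = -3 + (X + 2) = -3 + (2 + X) = -1 + X)
H(y, a) = 2*y/(7 + a) (H(y, a) = (y + y)/(a + (-1 + 8)) = (2*y)/(a + 7) = (2*y)/(7 + a) = 2*y/(7 + a))
(((-6 + 4)*(38 + 46))*(-109) - 31) + √(H(159, -46) - 12040) = (((-6 + 4)*(38 + 46))*(-109) - 31) + √(2*159/(7 - 46) - 12040) = (-2*84*(-109) - 31) + √(2*159/(-39) - 12040) = (-168*(-109) - 31) + √(2*159*(-1/39) - 12040) = (18312 - 31) + √(-106/13 - 12040) = 18281 + √(-156626/13) = 18281 + I*√2036138/13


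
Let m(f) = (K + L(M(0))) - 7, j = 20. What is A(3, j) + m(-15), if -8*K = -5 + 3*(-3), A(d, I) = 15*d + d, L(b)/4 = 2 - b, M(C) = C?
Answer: 203/4 ≈ 50.750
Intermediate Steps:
L(b) = 8 - 4*b (L(b) = 4*(2 - b) = 8 - 4*b)
A(d, I) = 16*d
K = 7/4 (K = -(-5 + 3*(-3))/8 = -(-5 - 9)/8 = -⅛*(-14) = 7/4 ≈ 1.7500)
m(f) = 11/4 (m(f) = (7/4 + (8 - 4*0)) - 7 = (7/4 + (8 + 0)) - 7 = (7/4 + 8) - 7 = 39/4 - 7 = 11/4)
A(3, j) + m(-15) = 16*3 + 11/4 = 48 + 11/4 = 203/4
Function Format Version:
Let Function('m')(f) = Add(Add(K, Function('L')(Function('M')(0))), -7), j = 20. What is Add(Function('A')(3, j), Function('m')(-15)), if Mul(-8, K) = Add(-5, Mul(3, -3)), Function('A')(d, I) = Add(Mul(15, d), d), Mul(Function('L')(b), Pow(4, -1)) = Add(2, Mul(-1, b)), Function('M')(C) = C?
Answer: Rational(203, 4) ≈ 50.750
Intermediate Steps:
Function('L')(b) = Add(8, Mul(-4, b)) (Function('L')(b) = Mul(4, Add(2, Mul(-1, b))) = Add(8, Mul(-4, b)))
Function('A')(d, I) = Mul(16, d)
K = Rational(7, 4) (K = Mul(Rational(-1, 8), Add(-5, Mul(3, -3))) = Mul(Rational(-1, 8), Add(-5, -9)) = Mul(Rational(-1, 8), -14) = Rational(7, 4) ≈ 1.7500)
Function('m')(f) = Rational(11, 4) (Function('m')(f) = Add(Add(Rational(7, 4), Add(8, Mul(-4, 0))), -7) = Add(Add(Rational(7, 4), Add(8, 0)), -7) = Add(Add(Rational(7, 4), 8), -7) = Add(Rational(39, 4), -7) = Rational(11, 4))
Add(Function('A')(3, j), Function('m')(-15)) = Add(Mul(16, 3), Rational(11, 4)) = Add(48, Rational(11, 4)) = Rational(203, 4)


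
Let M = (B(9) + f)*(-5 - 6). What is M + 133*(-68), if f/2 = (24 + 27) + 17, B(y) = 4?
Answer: -10584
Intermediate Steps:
f = 136 (f = 2*((24 + 27) + 17) = 2*(51 + 17) = 2*68 = 136)
M = -1540 (M = (4 + 136)*(-5 - 6) = 140*(-11) = -1540)
M + 133*(-68) = -1540 + 133*(-68) = -1540 - 9044 = -10584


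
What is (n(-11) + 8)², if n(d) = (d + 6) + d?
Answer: 64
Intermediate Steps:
n(d) = 6 + 2*d (n(d) = (6 + d) + d = 6 + 2*d)
(n(-11) + 8)² = ((6 + 2*(-11)) + 8)² = ((6 - 22) + 8)² = (-16 + 8)² = (-8)² = 64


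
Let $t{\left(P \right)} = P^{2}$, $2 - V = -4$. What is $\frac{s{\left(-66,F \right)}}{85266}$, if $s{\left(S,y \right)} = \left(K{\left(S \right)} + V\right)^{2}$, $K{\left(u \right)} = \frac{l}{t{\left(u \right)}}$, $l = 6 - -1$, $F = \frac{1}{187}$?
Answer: $\frac{683456449}{1617899839776} \approx 0.00042243$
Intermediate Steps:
$V = 6$ ($V = 2 - -4 = 2 + 4 = 6$)
$F = \frac{1}{187} \approx 0.0053476$
$l = 7$ ($l = 6 + 1 = 7$)
$K{\left(u \right)} = \frac{7}{u^{2}}$
$s{\left(S,y \right)} = \left(6 + \frac{7}{S^{2}}\right)^{2}$ ($s{\left(S,y \right)} = \left(\frac{7}{S^{2}} + 6\right)^{2} = \left(6 + \frac{7}{S^{2}}\right)^{2}$)
$\frac{s{\left(-66,F \right)}}{85266} = \frac{\frac{1}{18974736} \left(7 + 6 \left(-66\right)^{2}\right)^{2}}{85266} = \frac{\left(7 + 6 \cdot 4356\right)^{2}}{18974736} \cdot \frac{1}{85266} = \frac{\left(7 + 26136\right)^{2}}{18974736} \cdot \frac{1}{85266} = \frac{26143^{2}}{18974736} \cdot \frac{1}{85266} = \frac{1}{18974736} \cdot 683456449 \cdot \frac{1}{85266} = \frac{683456449}{18974736} \cdot \frac{1}{85266} = \frac{683456449}{1617899839776}$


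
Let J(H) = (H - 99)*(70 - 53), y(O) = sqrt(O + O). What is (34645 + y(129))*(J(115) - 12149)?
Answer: -411478665 - 11877*sqrt(258) ≈ -4.1167e+8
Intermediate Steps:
y(O) = sqrt(2)*sqrt(O) (y(O) = sqrt(2*O) = sqrt(2)*sqrt(O))
J(H) = -1683 + 17*H (J(H) = (-99 + H)*17 = -1683 + 17*H)
(34645 + y(129))*(J(115) - 12149) = (34645 + sqrt(2)*sqrt(129))*((-1683 + 17*115) - 12149) = (34645 + sqrt(258))*((-1683 + 1955) - 12149) = (34645 + sqrt(258))*(272 - 12149) = (34645 + sqrt(258))*(-11877) = -411478665 - 11877*sqrt(258)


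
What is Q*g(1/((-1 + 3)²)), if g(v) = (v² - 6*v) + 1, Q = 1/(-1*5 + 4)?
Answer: 7/16 ≈ 0.43750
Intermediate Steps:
Q = -1 (Q = 1/(-5 + 4) = 1/(-1) = -1)
g(v) = 1 + v² - 6*v
Q*g(1/((-1 + 3)²)) = -(1 + (1/((-1 + 3)²))² - 6/(-1 + 3)²) = -(1 + (1/(2²))² - 6/(2²)) = -(1 + (1/4)² - 6/4) = -(1 + (¼)² - 6*¼) = -(1 + 1/16 - 3/2) = -1*(-7/16) = 7/16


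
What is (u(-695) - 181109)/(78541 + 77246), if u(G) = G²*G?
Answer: -335883484/155787 ≈ -2156.0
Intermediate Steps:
u(G) = G³
(u(-695) - 181109)/(78541 + 77246) = ((-695)³ - 181109)/(78541 + 77246) = (-335702375 - 181109)/155787 = -335883484*1/155787 = -335883484/155787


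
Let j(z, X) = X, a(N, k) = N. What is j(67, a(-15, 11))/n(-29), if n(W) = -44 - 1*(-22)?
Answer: 15/22 ≈ 0.68182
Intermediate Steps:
n(W) = -22 (n(W) = -44 + 22 = -22)
j(67, a(-15, 11))/n(-29) = -15/(-22) = -15*(-1/22) = 15/22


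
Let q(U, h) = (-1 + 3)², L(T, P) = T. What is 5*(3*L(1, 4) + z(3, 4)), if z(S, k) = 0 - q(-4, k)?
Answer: -5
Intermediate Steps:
q(U, h) = 4 (q(U, h) = 2² = 4)
z(S, k) = -4 (z(S, k) = 0 - 1*4 = 0 - 4 = -4)
5*(3*L(1, 4) + z(3, 4)) = 5*(3*1 - 4) = 5*(3 - 4) = 5*(-1) = -5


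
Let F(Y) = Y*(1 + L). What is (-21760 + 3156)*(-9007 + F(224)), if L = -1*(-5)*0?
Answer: 163398932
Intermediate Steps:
L = 0 (L = 5*0 = 0)
F(Y) = Y (F(Y) = Y*(1 + 0) = Y*1 = Y)
(-21760 + 3156)*(-9007 + F(224)) = (-21760 + 3156)*(-9007 + 224) = -18604*(-8783) = 163398932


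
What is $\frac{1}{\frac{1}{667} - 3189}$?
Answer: $- \frac{667}{2127062} \approx -0.00031358$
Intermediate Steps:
$\frac{1}{\frac{1}{667} - 3189} = \frac{1}{- \frac{2127062}{667}} = - \frac{667}{2127062}$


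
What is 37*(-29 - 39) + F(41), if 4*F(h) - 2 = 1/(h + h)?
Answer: -825083/328 ≈ -2515.5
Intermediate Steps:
F(h) = 1/2 + 1/(8*h) (F(h) = 1/2 + 1/(4*(h + h)) = 1/2 + 1/(4*((2*h))) = 1/2 + (1/(2*h))/4 = 1/2 + 1/(8*h))
37*(-29 - 39) + F(41) = 37*(-29 - 39) + (1/8)*(1 + 4*41)/41 = 37*(-68) + (1/8)*(1/41)*(1 + 164) = -2516 + (1/8)*(1/41)*165 = -2516 + 165/328 = -825083/328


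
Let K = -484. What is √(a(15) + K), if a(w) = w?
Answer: I*√469 ≈ 21.656*I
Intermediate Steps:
√(a(15) + K) = √(15 - 484) = √(-469) = I*√469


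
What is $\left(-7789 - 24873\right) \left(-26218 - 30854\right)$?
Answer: $1864085664$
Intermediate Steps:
$\left(-7789 - 24873\right) \left(-26218 - 30854\right) = \left(-7789 - 24873\right) \left(-57072\right) = \left(-32662\right) \left(-57072\right) = 1864085664$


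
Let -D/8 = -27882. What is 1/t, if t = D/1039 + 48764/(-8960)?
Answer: 2327360/486978991 ≈ 0.0047792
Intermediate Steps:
D = 223056 (D = -8*(-27882) = 223056)
t = 486978991/2327360 (t = 223056/1039 + 48764/(-8960) = 223056*(1/1039) + 48764*(-1/8960) = 223056/1039 - 12191/2240 = 486978991/2327360 ≈ 209.24)
1/t = 1/(486978991/2327360) = 2327360/486978991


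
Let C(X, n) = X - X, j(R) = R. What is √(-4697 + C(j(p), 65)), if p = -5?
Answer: I*√4697 ≈ 68.535*I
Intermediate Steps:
C(X, n) = 0
√(-4697 + C(j(p), 65)) = √(-4697 + 0) = √(-4697) = I*√4697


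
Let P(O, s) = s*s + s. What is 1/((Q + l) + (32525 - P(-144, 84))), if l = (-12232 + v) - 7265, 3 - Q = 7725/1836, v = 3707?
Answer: 612/5871401 ≈ 0.00010423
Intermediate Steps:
P(O, s) = s + s² (P(O, s) = s² + s = s + s²)
Q = -739/612 (Q = 3 - 7725/1836 = 3 - 1*2575/612 = 3 - 2575/612 = -739/612 ≈ -1.2075)
l = -15790 (l = (-12232 + 3707) - 7265 = -8525 - 7265 = -15790)
1/((Q + l) + (32525 - P(-144, 84))) = 1/((-739/612 - 15790) + (32525 - 84*(1 + 84))) = 1/(-9664219/612 + (32525 - 84*85)) = 1/(-9664219/612 + (32525 - 1*7140)) = 1/(-9664219/612 + (32525 - 7140)) = 1/(-9664219/612 + 25385) = 1/(5871401/612) = 612/5871401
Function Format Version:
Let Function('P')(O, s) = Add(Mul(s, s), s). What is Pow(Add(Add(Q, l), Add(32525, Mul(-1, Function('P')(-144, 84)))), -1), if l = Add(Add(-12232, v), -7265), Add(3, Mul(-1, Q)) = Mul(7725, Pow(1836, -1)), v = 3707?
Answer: Rational(612, 5871401) ≈ 0.00010423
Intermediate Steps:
Function('P')(O, s) = Add(s, Pow(s, 2)) (Function('P')(O, s) = Add(Pow(s, 2), s) = Add(s, Pow(s, 2)))
Q = Rational(-739, 612) (Q = Add(3, Mul(-1, Mul(7725, Pow(1836, -1)))) = Add(3, Mul(-1, Mul(7725, Rational(1, 1836)))) = Add(3, Mul(-1, Rational(2575, 612))) = Add(3, Rational(-2575, 612)) = Rational(-739, 612) ≈ -1.2075)
l = -15790 (l = Add(Add(-12232, 3707), -7265) = Add(-8525, -7265) = -15790)
Pow(Add(Add(Q, l), Add(32525, Mul(-1, Function('P')(-144, 84)))), -1) = Pow(Add(Add(Rational(-739, 612), -15790), Add(32525, Mul(-1, Mul(84, Add(1, 84))))), -1) = Pow(Add(Rational(-9664219, 612), Add(32525, Mul(-1, Mul(84, 85)))), -1) = Pow(Add(Rational(-9664219, 612), Add(32525, Mul(-1, 7140))), -1) = Pow(Add(Rational(-9664219, 612), Add(32525, -7140)), -1) = Pow(Add(Rational(-9664219, 612), 25385), -1) = Pow(Rational(5871401, 612), -1) = Rational(612, 5871401)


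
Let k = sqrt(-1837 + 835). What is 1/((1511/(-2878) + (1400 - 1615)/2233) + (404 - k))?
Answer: 16659884527756162/6761626011368452921 + 41300853377476*I*sqrt(1002)/6761626011368452921 ≈ 0.0024639 + 0.00019335*I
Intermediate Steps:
k = I*sqrt(1002) (k = sqrt(-1002) = I*sqrt(1002) ≈ 31.654*I)
1/((1511/(-2878) + (1400 - 1615)/2233) + (404 - k)) = 1/((1511/(-2878) + (1400 - 1615)/2233) + (404 - I*sqrt(1002))) = 1/((1511*(-1/2878) - 215*1/2233) + (404 - I*sqrt(1002))) = 1/((-1511/2878 - 215/2233) + (404 - I*sqrt(1002))) = 1/(-3992833/6426574 + (404 - I*sqrt(1002))) = 1/(2592343063/6426574 - I*sqrt(1002))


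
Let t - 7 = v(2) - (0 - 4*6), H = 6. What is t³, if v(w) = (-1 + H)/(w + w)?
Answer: 2146689/64 ≈ 33542.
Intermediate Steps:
v(w) = 5/(2*w) (v(w) = (-1 + 6)/(w + w) = 5/((2*w)) = 5*(1/(2*w)) = 5/(2*w))
t = 129/4 (t = 7 + ((5/2)/2 - (0 - 4*6)) = 7 + ((5/2)*(½) - (0 - 24)) = 7 + (5/4 - 1*(-24)) = 7 + (5/4 + 24) = 7 + 101/4 = 129/4 ≈ 32.250)
t³ = (129/4)³ = 2146689/64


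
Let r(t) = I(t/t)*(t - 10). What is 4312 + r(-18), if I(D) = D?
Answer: 4284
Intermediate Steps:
r(t) = -10 + t (r(t) = (t/t)*(t - 10) = 1*(-10 + t) = -10 + t)
4312 + r(-18) = 4312 + (-10 - 18) = 4312 - 28 = 4284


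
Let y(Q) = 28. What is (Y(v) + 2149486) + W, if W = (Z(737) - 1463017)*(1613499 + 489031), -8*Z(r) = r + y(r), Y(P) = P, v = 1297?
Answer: -12304944146633/4 ≈ -3.0762e+12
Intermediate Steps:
Z(r) = -7/2 - r/8 (Z(r) = -(r + 28)/8 = -(28 + r)/8 = -7/2 - r/8)
W = -12304952749765/4 (W = ((-7/2 - 1/8*737) - 1463017)*(1613499 + 489031) = ((-7/2 - 737/8) - 1463017)*2102530 = (-765/8 - 1463017)*2102530 = -11704901/8*2102530 = -12304952749765/4 ≈ -3.0762e+12)
(Y(v) + 2149486) + W = (1297 + 2149486) - 12304952749765/4 = 2150783 - 12304952749765/4 = -12304944146633/4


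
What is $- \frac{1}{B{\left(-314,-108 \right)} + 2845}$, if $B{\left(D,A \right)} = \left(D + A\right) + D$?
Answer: $- \frac{1}{2109} \approx -0.00047416$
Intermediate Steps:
$B{\left(D,A \right)} = A + 2 D$ ($B{\left(D,A \right)} = \left(A + D\right) + D = A + 2 D$)
$- \frac{1}{B{\left(-314,-108 \right)} + 2845} = - \frac{1}{\left(-108 + 2 \left(-314\right)\right) + 2845} = - \frac{1}{\left(-108 - 628\right) + 2845} = - \frac{1}{-736 + 2845} = - \frac{1}{2109}$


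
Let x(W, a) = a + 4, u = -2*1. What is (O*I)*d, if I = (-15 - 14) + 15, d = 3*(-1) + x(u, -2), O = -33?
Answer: -462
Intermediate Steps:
u = -2
x(W, a) = 4 + a
d = -1 (d = 3*(-1) + (4 - 2) = -3 + 2 = -1)
I = -14 (I = -29 + 15 = -14)
(O*I)*d = -33*(-14)*(-1) = 462*(-1) = -462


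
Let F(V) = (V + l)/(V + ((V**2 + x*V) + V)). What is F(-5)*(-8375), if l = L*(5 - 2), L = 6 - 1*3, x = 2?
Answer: -6700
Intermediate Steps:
L = 3 (L = 6 - 3 = 3)
l = 9 (l = 3*(5 - 2) = 3*3 = 9)
F(V) = (9 + V)/(V**2 + 4*V) (F(V) = (V + 9)/(V + ((V**2 + 2*V) + V)) = (9 + V)/(V + (V**2 + 3*V)) = (9 + V)/(V**2 + 4*V))
F(-5)*(-8375) = ((9 - 5)/((-5)*(4 - 5)))*(-8375) = -1/5*4/(-1)*(-8375) = -1/5*(-1)*4*(-8375) = (4/5)*(-8375) = -6700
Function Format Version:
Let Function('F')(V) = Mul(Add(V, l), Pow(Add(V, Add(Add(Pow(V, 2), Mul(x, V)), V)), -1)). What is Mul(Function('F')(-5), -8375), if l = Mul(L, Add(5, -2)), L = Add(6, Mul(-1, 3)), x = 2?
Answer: -6700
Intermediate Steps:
L = 3 (L = Add(6, -3) = 3)
l = 9 (l = Mul(3, Add(5, -2)) = Mul(3, 3) = 9)
Function('F')(V) = Mul(Pow(Add(Pow(V, 2), Mul(4, V)), -1), Add(9, V)) (Function('F')(V) = Mul(Add(V, 9), Pow(Add(V, Add(Add(Pow(V, 2), Mul(2, V)), V)), -1)) = Mul(Add(9, V), Pow(Add(V, Add(Pow(V, 2), Mul(3, V))), -1)) = Mul(Add(9, V), Pow(Add(Pow(V, 2), Mul(4, V)), -1)) = Mul(Pow(Add(Pow(V, 2), Mul(4, V)), -1), Add(9, V)))
Mul(Function('F')(-5), -8375) = Mul(Mul(Pow(-5, -1), Pow(Add(4, -5), -1), Add(9, -5)), -8375) = Mul(Mul(Rational(-1, 5), Pow(-1, -1), 4), -8375) = Mul(Mul(Rational(-1, 5), -1, 4), -8375) = Mul(Rational(4, 5), -8375) = -6700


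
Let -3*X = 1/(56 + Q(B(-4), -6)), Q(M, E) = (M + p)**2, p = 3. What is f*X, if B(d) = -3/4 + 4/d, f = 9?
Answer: -16/307 ≈ -0.052117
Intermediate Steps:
B(d) = -3/4 + 4/d (B(d) = -3*1/4 + 4/d = -3/4 + 4/d)
Q(M, E) = (3 + M)**2 (Q(M, E) = (M + 3)**2 = (3 + M)**2)
X = -16/2763 (X = -1/(3*(56 + (3 + (-3/4 + 4/(-4)))**2)) = -1/(3*(56 + (3 + (-3/4 + 4*(-1/4)))**2)) = -1/(3*(56 + (3 + (-3/4 - 1))**2)) = -1/(3*(56 + (3 - 7/4)**2)) = -1/(3*(56 + (5/4)**2)) = -1/(3*(56 + 25/16)) = -1/(3*921/16) = -1/3*16/921 = -16/2763 ≈ -0.0057908)
f*X = 9*(-16/2763) = -16/307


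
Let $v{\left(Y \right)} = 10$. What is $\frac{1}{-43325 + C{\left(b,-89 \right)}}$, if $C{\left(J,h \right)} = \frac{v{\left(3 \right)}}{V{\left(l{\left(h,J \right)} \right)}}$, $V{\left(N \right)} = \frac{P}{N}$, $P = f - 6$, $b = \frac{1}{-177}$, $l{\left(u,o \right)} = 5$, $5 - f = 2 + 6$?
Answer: $- \frac{9}{389975} \approx -2.3078 \cdot 10^{-5}$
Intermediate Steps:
$f = -3$ ($f = 5 - \left(2 + 6\right) = 5 - 8 = -3$)
$b = - \frac{1}{177} \approx -0.0056497$
$P = -9$ ($P = -3 - 6 = -9$)
$V{\left(N \right)} = - \frac{9}{N}$
$C{\left(J,h \right)} = - \frac{50}{9}$ ($C{\left(J,h \right)} = \frac{10}{\left(-9\right) \frac{1}{5}} = \frac{10}{- \frac{9}{5}} = 10 \left(- \frac{5}{9}\right) = - \frac{50}{9}$)
$\frac{1}{-43325 + C{\left(b,-89 \right)}} = \frac{1}{-43325 - \frac{50}{9}} = \frac{1}{- \frac{389975}{9}} = - \frac{9}{389975}$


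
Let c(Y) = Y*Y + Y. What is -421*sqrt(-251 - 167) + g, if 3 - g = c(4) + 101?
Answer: -118 - 421*I*sqrt(418) ≈ -118.0 - 8607.4*I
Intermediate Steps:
c(Y) = Y + Y**2 (c(Y) = Y**2 + Y = Y + Y**2)
g = -118 (g = 3 - (4*(1 + 4) + 101) = 3 - (4*5 + 101) = 3 - (20 + 101) = 3 - 1*121 = 3 - 121 = -118)
-421*sqrt(-251 - 167) + g = -421*sqrt(-251 - 167) - 118 = -421*I*sqrt(418) - 118 = -118 - 421*I*sqrt(418)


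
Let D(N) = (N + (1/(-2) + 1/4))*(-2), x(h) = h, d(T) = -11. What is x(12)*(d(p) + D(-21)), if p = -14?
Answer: 378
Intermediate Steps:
D(N) = ½ - 2*N (D(N) = (N + (1*(-½) + 1*(¼)))*(-2) = (N + (-½ + ¼))*(-2) = (N - ¼)*(-2) = (-¼ + N)*(-2) = ½ - 2*N)
x(12)*(d(p) + D(-21)) = 12*(-11 + (½ - 2*(-21))) = 12*(-11 + (½ + 42)) = 12*(-11 + 85/2) = 12*(63/2) = 378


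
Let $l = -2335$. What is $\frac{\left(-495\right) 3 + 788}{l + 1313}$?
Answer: $\frac{697}{1022} \approx 0.682$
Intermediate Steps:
$\frac{\left(-495\right) 3 + 788}{l + 1313} = \frac{\left(-495\right) 3 + 788}{-2335 + 1313} = \frac{-1485 + 788}{-1022} = \left(-697\right) \left(- \frac{1}{1022}\right) = \frac{697}{1022}$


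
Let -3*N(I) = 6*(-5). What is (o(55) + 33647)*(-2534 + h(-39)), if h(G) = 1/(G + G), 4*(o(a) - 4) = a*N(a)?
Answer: -13356796781/156 ≈ -8.5620e+7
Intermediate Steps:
N(I) = 10 (N(I) = -2*(-5) = -⅓*(-30) = 10)
o(a) = 4 + 5*a/2 (o(a) = 4 + (a*10)/4 = 4 + (10*a)/4 = 4 + 5*a/2)
h(G) = 1/(2*G)
(o(55) + 33647)*(-2534 + h(-39)) = ((4 + (5/2)*55) + 33647)*(-2534 + (½)/(-39)) = ((4 + 275/2) + 33647)*(-2534 + (½)*(-1/39)) = (283/2 + 33647)*(-2534 - 1/78) = (67577/2)*(-197653/78) = -13356796781/156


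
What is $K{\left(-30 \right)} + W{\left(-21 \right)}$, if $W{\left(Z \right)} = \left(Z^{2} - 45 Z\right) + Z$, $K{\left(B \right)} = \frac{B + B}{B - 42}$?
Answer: $\frac{8195}{6} \approx 1365.8$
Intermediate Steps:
$K{\left(B \right)} = \frac{2 B}{-42 + B}$
$W{\left(Z \right)} = Z^{2} - 44 Z$
$K{\left(-30 \right)} + W{\left(-21 \right)} = 2 \left(-30\right) \frac{1}{-42 - 30} - 21 \left(-44 - 21\right) = 2 \left(-30\right) \frac{1}{-72} - -1365 = 2 \left(-30\right) \left(- \frac{1}{72}\right) + 1365 = \frac{5}{6} + 1365 = \frac{8195}{6}$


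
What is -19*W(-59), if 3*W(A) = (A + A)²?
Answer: -264556/3 ≈ -88185.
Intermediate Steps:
W(A) = 4*A²/3 (W(A) = (A + A)²/3 = (2*A)²/3 = (4*A²)/3 = 4*A²/3)
-19*W(-59) = -76*(-59)²/3 = -76*3481/3 = -19*13924/3 = -264556/3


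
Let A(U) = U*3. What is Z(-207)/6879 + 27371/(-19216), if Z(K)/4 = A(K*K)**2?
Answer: 423375335254489/44062288 ≈ 9.6086e+6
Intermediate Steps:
A(U) = 3*U
Z(K) = 36*K**4 (Z(K) = 4*(3*(K*K))**2 = 4*(3*K**2)**2 = 4*(9*K**4) = 36*K**4)
Z(-207)/6879 + 27371/(-19216) = (36*(-207)**4)/6879 + 27371/(-19216) = (36*1836036801)*(1/6879) + 27371*(-1/19216) = 66097324836*(1/6879) - 27371/19216 = 22032441612/2293 - 27371/19216 = 423375335254489/44062288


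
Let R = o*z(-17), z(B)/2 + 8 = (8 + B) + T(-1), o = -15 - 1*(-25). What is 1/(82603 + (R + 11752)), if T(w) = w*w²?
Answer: 1/93995 ≈ 1.0639e-5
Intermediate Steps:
T(w) = w³
o = 10 (o = -15 + 25 = 10)
z(B) = -2 + 2*B (z(B) = -16 + 2*((8 + B) + (-1)³) = -16 + 2*((8 + B) - 1) = -16 + 2*(7 + B) = -16 + (14 + 2*B) = -2 + 2*B)
R = -360 (R = 10*(-2 + 2*(-17)) = 10*(-2 - 34) = 10*(-36) = -360)
1/(82603 + (R + 11752)) = 1/(82603 + (-360 + 11752)) = 1/(82603 + 11392) = 1/93995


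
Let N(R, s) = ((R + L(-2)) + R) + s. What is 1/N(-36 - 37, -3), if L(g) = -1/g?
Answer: -2/297 ≈ -0.0067340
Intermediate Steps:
N(R, s) = ½ + s + 2*R (N(R, s) = ((R - 1/(-2)) + R) + s = ((R - 1*(-½)) + R) + s = ((R + ½) + R) + s = ((½ + R) + R) + s = (½ + 2*R) + s = ½ + s + 2*R)
1/N(-36 - 37, -3) = 1/(½ - 3 + 2*(-36 - 37)) = 1/(½ - 3 + 2*(-73)) = 1/(½ - 3 - 146) = 1/(-297/2) = -2/297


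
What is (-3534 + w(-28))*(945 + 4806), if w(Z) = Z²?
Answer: -15815250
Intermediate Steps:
(-3534 + w(-28))*(945 + 4806) = (-3534 + (-28)²)*(945 + 4806) = (-3534 + 784)*5751 = -2750*5751 = -15815250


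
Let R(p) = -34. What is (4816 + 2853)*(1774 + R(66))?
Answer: 13344060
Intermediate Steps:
(4816 + 2853)*(1774 + R(66)) = (4816 + 2853)*(1774 - 34) = 7669*1740 = 13344060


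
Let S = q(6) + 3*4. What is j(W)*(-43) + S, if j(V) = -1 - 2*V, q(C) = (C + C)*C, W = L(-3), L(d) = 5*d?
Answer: -1163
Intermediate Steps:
W = -15 (W = 5*(-3) = -15)
q(C) = 2*C**2 (q(C) = (2*C)*C = 2*C**2)
S = 84 (S = 2*6**2 + 3*4 = 2*36 + 12 = 72 + 12 = 84)
j(W)*(-43) + S = (-1 - 2*(-15))*(-43) + 84 = (-1 + 30)*(-43) + 84 = 29*(-43) + 84 = -1247 + 84 = -1163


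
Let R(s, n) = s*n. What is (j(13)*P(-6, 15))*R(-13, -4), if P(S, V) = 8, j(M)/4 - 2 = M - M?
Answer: 3328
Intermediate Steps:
j(M) = 8 (j(M) = 8 + 4*(M - M) = 8 + 4*0 = 8 + 0 = 8)
R(s, n) = n*s
(j(13)*P(-6, 15))*R(-13, -4) = (8*8)*(-4*(-13)) = 64*52 = 3328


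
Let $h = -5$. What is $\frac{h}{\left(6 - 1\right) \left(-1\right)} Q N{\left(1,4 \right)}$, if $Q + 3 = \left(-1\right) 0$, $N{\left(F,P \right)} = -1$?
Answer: $3$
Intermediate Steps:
$Q = -3$ ($Q = -3 - 0 = -3 + 0 = -3$)
$\frac{h}{\left(6 - 1\right) \left(-1\right)} Q N{\left(1,4 \right)} = - \frac{5}{\left(6 - 1\right) \left(-1\right)} \left(-3\right) \left(-1\right) = - \frac{5}{5 \left(-1\right)} \left(-3\right) \left(-1\right) = - \frac{5}{-5} \left(-3\right) \left(-1\right) = \left(-5\right) \left(- \frac{1}{5}\right) \left(-3\right) \left(-1\right) = 1 \left(-3\right) \left(-1\right) = \left(-3\right) \left(-1\right) = 3$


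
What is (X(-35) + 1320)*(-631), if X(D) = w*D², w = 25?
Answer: -20157295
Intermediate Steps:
X(D) = 25*D²
(X(-35) + 1320)*(-631) = (25*(-35)² + 1320)*(-631) = (25*1225 + 1320)*(-631) = (30625 + 1320)*(-631) = 31945*(-631) = -20157295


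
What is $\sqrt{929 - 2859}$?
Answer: $i \sqrt{1930} \approx 43.932 i$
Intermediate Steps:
$\sqrt{929 - 2859} = \sqrt{-1930} = i \sqrt{1930}$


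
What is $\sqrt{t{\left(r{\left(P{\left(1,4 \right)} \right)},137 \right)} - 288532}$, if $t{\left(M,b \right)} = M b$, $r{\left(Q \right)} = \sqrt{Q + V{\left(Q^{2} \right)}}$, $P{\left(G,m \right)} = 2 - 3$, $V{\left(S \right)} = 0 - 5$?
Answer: $\sqrt{-288532 + 137 i \sqrt{6}} \approx 0.312 + 537.15 i$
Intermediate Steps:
$V{\left(S \right)} = -5$
$P{\left(G,m \right)} = -1$ ($P{\left(G,m \right)} = 2 - 3 = -1$)
$r{\left(Q \right)} = \sqrt{-5 + Q}$ ($r{\left(Q \right)} = \sqrt{Q - 5} = \sqrt{-5 + Q}$)
$\sqrt{t{\left(r{\left(P{\left(1,4 \right)} \right)},137 \right)} - 288532} = \sqrt{\sqrt{-5 - 1} \cdot 137 - 288532} = \sqrt{\sqrt{-6} \cdot 137 - 288532} = \sqrt{i \sqrt{6} \cdot 137 - 288532} = \sqrt{137 i \sqrt{6} - 288532} = \sqrt{-288532 + 137 i \sqrt{6}}$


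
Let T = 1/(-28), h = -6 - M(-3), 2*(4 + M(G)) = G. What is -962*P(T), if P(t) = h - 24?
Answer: 23569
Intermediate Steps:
M(G) = -4 + G/2
h = -1/2 (h = -6 - (-4 + (1/2)*(-3)) = -6 - (-4 - 3/2) = -6 - 1*(-11/2) = -6 + 11/2 = -1/2 ≈ -0.50000)
T = -1/28 ≈ -0.035714
P(t) = -49/2 (P(t) = -1/2 - 24 = -49/2)
-962*P(T) = -962*(-49/2) = 23569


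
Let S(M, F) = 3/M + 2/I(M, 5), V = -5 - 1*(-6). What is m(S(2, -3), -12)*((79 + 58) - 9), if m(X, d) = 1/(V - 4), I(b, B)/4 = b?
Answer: -128/3 ≈ -42.667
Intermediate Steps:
I(b, B) = 4*b
V = 1 (V = -5 + 6 = 1)
S(M, F) = 7/(2*M) (S(M, F) = 3/M + 2/((4*M)) = 3/M + 2*(1/(4*M)) = 3/M + 1/(2*M) = 7/(2*M))
m(X, d) = -⅓ (m(X, d) = 1/(1 - 4) = 1/(-3) = -⅓)
m(S(2, -3), -12)*((79 + 58) - 9) = -((79 + 58) - 9)/3 = -(137 - 9)/3 = -⅓*128 = -128/3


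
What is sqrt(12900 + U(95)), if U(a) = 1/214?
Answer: sqrt(590768614)/214 ≈ 113.58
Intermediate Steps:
U(a) = 1/214
sqrt(12900 + U(95)) = sqrt(12900 + 1/214) = sqrt(2760601/214) = sqrt(590768614)/214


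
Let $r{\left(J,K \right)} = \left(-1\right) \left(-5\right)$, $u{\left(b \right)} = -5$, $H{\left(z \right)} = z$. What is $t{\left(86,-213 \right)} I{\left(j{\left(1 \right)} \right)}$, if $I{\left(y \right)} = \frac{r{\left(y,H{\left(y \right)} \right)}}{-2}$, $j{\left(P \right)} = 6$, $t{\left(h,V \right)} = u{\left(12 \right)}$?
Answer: $\frac{25}{2} \approx 12.5$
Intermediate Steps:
$t{\left(h,V \right)} = -5$
$r{\left(J,K \right)} = 5$
$I{\left(y \right)} = - \frac{5}{2}$ ($I{\left(y \right)} = \frac{5}{-2} = 5 \left(- \frac{1}{2}\right) = - \frac{5}{2}$)
$t{\left(86,-213 \right)} I{\left(j{\left(1 \right)} \right)} = \left(-5\right) \left(- \frac{5}{2}\right) = \frac{25}{2}$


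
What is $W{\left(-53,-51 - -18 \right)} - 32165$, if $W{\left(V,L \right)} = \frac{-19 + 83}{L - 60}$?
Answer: $- \frac{2991409}{93} \approx -32166.0$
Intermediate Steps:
$W{\left(V,L \right)} = \frac{64}{-60 + L}$
$W{\left(-53,-51 - -18 \right)} - 32165 = \frac{64}{-60 - 33} - 32165 = \frac{64}{-93} - 32165 = 64 \left(- \frac{1}{93}\right) - 32165 = - \frac{64}{93} - 32165 = - \frac{2991409}{93}$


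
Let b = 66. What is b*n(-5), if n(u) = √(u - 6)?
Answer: 66*I*√11 ≈ 218.9*I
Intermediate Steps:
n(u) = √(-6 + u)
b*n(-5) = 66*√(-6 - 5) = 66*√(-11) = 66*(I*√11) = 66*I*√11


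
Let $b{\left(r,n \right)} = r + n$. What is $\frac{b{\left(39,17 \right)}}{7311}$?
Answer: $\frac{56}{7311} \approx 0.0076597$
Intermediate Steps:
$b{\left(r,n \right)} = n + r$
$\frac{b{\left(39,17 \right)}}{7311} = \frac{17 + 39}{7311} = 56 \cdot \frac{1}{7311} = \frac{56}{7311}$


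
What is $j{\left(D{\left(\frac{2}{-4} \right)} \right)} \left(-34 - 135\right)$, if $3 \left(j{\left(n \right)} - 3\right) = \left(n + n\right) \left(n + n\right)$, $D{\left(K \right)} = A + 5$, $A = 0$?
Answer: $- \frac{18421}{3} \approx -6140.3$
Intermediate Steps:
$D{\left(K \right)} = 5$ ($D{\left(K \right)} = 0 + 5 = 5$)
$j{\left(n \right)} = 3 + \frac{4 n^{2}}{3}$ ($j{\left(n \right)} = 3 + \frac{\left(n + n\right) \left(n + n\right)}{3} = 3 + \frac{2 n 2 n}{3} = 3 + \frac{4 n^{2}}{3}$)
$j{\left(D{\left(\frac{2}{-4} \right)} \right)} \left(-34 - 135\right) = \left(3 + \frac{4 \cdot 5^{2}}{3}\right) \left(-34 - 135\right) = \left(3 + \frac{4}{3} \cdot 25\right) \left(-169\right) = \left(3 + \frac{100}{3}\right) \left(-169\right) = \frac{109}{3} \left(-169\right) = - \frac{18421}{3}$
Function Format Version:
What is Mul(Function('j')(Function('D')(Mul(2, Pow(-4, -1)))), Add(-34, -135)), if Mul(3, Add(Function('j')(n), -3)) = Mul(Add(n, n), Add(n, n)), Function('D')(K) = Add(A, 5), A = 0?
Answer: Rational(-18421, 3) ≈ -6140.3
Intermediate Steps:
Function('D')(K) = 5 (Function('D')(K) = Add(0, 5) = 5)
Function('j')(n) = Add(3, Mul(Rational(4, 3), Pow(n, 2))) (Function('j')(n) = Add(3, Mul(Rational(1, 3), Mul(Add(n, n), Add(n, n)))) = Add(3, Mul(Rational(1, 3), Mul(Mul(2, n), Mul(2, n)))) = Add(3, Mul(Rational(1, 3), Mul(4, Pow(n, 2)))) = Add(3, Mul(Rational(4, 3), Pow(n, 2))))
Mul(Function('j')(Function('D')(Mul(2, Pow(-4, -1)))), Add(-34, -135)) = Mul(Add(3, Mul(Rational(4, 3), Pow(5, 2))), Add(-34, -135)) = Mul(Add(3, Mul(Rational(4, 3), 25)), -169) = Mul(Add(3, Rational(100, 3)), -169) = Mul(Rational(109, 3), -169) = Rational(-18421, 3)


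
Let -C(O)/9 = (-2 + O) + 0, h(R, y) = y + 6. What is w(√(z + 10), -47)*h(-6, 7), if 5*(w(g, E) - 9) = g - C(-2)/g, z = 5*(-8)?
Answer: 117 + 143*I*√30/25 ≈ 117.0 + 31.33*I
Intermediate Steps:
z = -40
h(R, y) = 6 + y
C(O) = 18 - 9*O (C(O) = -9*((-2 + O) + 0) = -9*(-2 + O) = 18 - 9*O)
w(g, E) = 9 - 36/(5*g) + g/5 (w(g, E) = 9 + (g - (18 - 9*(-2))/g)/5 = 9 + (g - (18 + 18)/g)/5 = 9 + (g - 36/g)/5 = 9 + (-36/(5*g) + g/5) = 9 - 36/(5*g) + g/5)
w(√(z + 10), -47)*h(-6, 7) = ((-36 + √(-40 + 10)*(45 + √(-40 + 10)))/(5*(√(-40 + 10))))*(6 + 7) = ((-36 + √(-30)*(45 + √(-30)))/(5*(√(-30))))*13 = ((-36 + (I*√30)*(45 + I*√30))/(5*((I*√30))))*13 = ((-I*√30/30)*(-36 + I*√30*(45 + I*√30))/5)*13 = -I*√30*(-36 + I*√30*(45 + I*√30))/150*13 = -13*I*√30*(-36 + I*√30*(45 + I*√30))/150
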